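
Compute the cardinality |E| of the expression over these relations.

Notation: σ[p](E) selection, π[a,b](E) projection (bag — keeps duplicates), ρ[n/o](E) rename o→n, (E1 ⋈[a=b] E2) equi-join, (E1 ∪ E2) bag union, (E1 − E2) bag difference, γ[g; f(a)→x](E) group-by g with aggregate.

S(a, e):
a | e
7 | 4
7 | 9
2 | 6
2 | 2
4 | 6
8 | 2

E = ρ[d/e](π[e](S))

Stepwise |·|:
  S → 6
  π[e](S) → 6
  ρ[d/e](π[e](S)) → 6

|E| = 6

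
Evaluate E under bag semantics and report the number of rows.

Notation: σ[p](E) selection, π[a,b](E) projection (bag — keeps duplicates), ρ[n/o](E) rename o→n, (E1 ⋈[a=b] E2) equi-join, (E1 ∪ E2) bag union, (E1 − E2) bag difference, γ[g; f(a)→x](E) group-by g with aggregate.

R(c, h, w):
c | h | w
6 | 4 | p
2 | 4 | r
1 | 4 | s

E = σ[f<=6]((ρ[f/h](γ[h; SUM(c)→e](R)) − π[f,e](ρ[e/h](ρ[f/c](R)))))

Stepwise |·|:
  R → 3
  γ[h; SUM(c)→e](R) → 1
  ρ[f/h](γ[h; SUM(c)→e](R)) → 1
  R → 3
  ρ[f/c](R) → 3
  ρ[e/h](ρ[f/c](R)) → 3
  π[f,e](ρ[e/h](ρ[f/c](R))) → 3
  (ρ[f/h](γ[h; SUM(c)→e](R)) − π[f,e](ρ[e/h](ρ[f/c](R)))) → 1
  σ[f<=6]((ρ[f/h](γ[h; SUM(c)→e](R)) − π[f,e](ρ[e/h](ρ[f/c](R))))) → 1

|E| = 1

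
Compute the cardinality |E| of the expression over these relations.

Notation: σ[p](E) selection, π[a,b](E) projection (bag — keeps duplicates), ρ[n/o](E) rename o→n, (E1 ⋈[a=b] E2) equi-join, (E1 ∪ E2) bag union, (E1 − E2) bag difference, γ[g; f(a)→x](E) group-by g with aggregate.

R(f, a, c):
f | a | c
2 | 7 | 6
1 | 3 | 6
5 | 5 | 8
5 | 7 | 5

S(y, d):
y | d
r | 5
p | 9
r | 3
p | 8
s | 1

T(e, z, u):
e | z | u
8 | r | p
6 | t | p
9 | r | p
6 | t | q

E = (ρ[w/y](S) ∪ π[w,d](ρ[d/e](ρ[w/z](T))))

Subexpression sizes:
  S → 5
  ρ[w/y](S) → 5
  T → 4
  ρ[w/z](T) → 4
  ρ[d/e](ρ[w/z](T)) → 4
  π[w,d](ρ[d/e](ρ[w/z](T))) → 4
  (ρ[w/y](S) ∪ π[w,d](ρ[d/e](ρ[w/z](T)))) → 9

|E| = 9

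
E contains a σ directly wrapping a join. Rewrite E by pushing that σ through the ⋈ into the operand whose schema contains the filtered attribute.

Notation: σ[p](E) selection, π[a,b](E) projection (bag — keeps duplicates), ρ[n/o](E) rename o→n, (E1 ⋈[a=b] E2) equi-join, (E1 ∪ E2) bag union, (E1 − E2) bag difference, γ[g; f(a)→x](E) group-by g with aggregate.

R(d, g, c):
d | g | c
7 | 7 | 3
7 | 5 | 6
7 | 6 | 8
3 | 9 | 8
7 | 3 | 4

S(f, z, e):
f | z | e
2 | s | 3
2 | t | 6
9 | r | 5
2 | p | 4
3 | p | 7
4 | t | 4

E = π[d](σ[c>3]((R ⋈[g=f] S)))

σ filters on c, owned by the left side.
E' = π[d]((σ[c>3](R) ⋈[g=f] S))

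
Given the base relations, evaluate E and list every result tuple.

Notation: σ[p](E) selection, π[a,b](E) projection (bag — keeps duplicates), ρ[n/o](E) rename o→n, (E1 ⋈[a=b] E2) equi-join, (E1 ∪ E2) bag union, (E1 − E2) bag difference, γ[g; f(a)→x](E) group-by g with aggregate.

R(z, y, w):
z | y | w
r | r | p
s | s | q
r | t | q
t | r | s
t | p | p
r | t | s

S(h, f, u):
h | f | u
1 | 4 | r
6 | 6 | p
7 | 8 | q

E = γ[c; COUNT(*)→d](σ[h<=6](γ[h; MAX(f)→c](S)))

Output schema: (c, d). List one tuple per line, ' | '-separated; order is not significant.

Per-node cardinality:
  S → 3
  γ[h; MAX(f)→c](S) → 3
  σ[h<=6](γ[h; MAX(f)→c](S)) → 2
  γ[c; COUNT(*)→d](σ[h<=6](γ[h; MAX(f)→c](S))) → 2

== RESULT ==
c | d
4 | 1
6 | 1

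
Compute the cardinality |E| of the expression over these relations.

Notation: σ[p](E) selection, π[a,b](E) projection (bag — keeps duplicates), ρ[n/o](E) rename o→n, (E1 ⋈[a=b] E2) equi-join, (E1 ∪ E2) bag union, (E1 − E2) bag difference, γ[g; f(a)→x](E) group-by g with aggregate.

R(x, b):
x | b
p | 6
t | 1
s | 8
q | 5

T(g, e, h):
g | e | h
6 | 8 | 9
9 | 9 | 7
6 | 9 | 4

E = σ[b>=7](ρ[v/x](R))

Subexpression sizes:
  R → 4
  ρ[v/x](R) → 4
  σ[b>=7](ρ[v/x](R)) → 1

|E| = 1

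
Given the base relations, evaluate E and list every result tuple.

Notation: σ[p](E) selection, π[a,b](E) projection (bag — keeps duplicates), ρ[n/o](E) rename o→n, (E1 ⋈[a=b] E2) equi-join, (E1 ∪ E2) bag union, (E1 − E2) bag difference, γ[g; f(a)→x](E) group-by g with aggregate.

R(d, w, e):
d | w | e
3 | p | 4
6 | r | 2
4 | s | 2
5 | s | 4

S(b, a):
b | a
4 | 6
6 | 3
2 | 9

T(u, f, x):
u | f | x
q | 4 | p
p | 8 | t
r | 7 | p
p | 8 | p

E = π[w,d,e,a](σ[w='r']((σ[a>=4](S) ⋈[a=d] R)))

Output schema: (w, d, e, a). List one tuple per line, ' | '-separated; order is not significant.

Row counts bottom-up:
  S → 3
  σ[a>=4](S) → 2
  R → 4
  (σ[a>=4](S) ⋈[a=d] R) → 1
  σ[w='r']((σ[a>=4](S) ⋈[a=d] R)) → 1
  π[w,d,e,a](σ[w='r']((σ[a>=4](S) ⋈[a=d] R))) → 1

== RESULT ==
w | d | e | a
r | 6 | 2 | 6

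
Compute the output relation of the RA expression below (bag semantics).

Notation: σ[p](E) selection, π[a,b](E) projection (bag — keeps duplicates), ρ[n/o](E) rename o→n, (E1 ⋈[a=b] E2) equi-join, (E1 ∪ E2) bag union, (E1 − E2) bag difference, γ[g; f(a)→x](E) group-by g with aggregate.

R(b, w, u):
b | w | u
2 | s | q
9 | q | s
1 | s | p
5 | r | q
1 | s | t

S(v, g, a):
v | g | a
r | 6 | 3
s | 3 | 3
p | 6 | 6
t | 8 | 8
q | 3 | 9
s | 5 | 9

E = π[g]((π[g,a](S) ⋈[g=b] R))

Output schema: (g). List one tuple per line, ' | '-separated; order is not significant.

Per-node cardinality:
  S → 6
  π[g,a](S) → 6
  R → 5
  (π[g,a](S) ⋈[g=b] R) → 1
  π[g]((π[g,a](S) ⋈[g=b] R)) → 1

== RESULT ==
g
5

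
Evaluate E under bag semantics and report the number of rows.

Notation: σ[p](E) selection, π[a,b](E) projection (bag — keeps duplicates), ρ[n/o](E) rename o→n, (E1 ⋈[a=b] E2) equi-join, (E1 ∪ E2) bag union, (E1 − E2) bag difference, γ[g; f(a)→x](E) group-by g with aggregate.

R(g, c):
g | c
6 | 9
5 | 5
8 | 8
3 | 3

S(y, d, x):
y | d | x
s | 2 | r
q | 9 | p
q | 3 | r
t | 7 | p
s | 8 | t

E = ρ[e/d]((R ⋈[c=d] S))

Per-node cardinality:
  R → 4
  S → 5
  (R ⋈[c=d] S) → 3
  ρ[e/d]((R ⋈[c=d] S)) → 3

|E| = 3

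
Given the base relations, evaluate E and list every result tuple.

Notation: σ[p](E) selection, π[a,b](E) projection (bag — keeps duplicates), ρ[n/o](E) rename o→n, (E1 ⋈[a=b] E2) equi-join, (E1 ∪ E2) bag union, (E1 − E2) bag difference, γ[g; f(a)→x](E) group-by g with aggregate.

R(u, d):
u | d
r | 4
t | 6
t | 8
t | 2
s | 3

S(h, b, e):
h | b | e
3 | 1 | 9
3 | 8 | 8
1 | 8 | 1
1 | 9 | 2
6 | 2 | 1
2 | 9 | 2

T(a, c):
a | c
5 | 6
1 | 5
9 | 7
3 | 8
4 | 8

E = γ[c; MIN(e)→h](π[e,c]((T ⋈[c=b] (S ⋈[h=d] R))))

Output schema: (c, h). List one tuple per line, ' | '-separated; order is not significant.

Per-node cardinality:
  T → 5
  S → 6
  R → 5
  (S ⋈[h=d] R) → 4
  (T ⋈[c=b] (S ⋈[h=d] R)) → 2
  π[e,c]((T ⋈[c=b] (S ⋈[h=d] R))) → 2
  γ[c; MIN(e)→h](π[e,c]((T ⋈[c=b] (S ⋈[h=d] R)))) → 1

== RESULT ==
c | h
8 | 8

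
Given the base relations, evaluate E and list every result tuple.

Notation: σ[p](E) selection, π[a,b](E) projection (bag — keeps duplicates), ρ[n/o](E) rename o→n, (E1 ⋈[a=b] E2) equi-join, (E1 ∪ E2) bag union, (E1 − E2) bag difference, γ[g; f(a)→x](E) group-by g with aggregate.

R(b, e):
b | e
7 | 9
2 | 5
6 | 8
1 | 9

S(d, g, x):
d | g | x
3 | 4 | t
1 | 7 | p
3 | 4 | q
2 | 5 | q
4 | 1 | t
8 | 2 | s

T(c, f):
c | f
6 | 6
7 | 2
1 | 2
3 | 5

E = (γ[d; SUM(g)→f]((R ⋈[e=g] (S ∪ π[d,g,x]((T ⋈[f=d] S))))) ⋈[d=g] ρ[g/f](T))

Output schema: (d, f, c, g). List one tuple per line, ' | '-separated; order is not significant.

Row counts bottom-up:
  R → 4
  S → 6
  T → 4
  S → 6
  (T ⋈[f=d] S) → 2
  π[d,g,x]((T ⋈[f=d] S)) → 2
  (S ∪ π[d,g,x]((T ⋈[f=d] S))) → 8
  (R ⋈[e=g] (S ∪ π[d,g,x]((T ⋈[f=d] S)))) → 3
  γ[d; SUM(g)→f]((R ⋈[e=g] (S ∪ π[d,g,x]((T ⋈[f=d] S))))) → 1
  T → 4
  ρ[g/f](T) → 4
  (γ[d; SUM(g)→f]((R ⋈[e=g] (S ∪ π[d,g,x]((T ⋈[f=d] S))))) ⋈[d=g] ρ[g/f](T)) → 2

== RESULT ==
d | f | c | g
2 | 15 | 1 | 2
2 | 15 | 7 | 2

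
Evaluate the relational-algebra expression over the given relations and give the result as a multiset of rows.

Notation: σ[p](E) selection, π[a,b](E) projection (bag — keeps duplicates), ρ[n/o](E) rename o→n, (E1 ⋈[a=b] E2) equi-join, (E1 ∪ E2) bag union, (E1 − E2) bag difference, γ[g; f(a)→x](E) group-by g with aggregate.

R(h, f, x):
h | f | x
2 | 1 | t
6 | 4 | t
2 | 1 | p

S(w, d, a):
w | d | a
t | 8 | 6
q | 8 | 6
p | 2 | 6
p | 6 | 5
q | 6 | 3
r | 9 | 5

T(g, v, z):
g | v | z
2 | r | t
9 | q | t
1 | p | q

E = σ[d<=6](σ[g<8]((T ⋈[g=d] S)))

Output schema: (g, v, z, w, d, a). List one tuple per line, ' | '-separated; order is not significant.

Row counts bottom-up:
  T → 3
  S → 6
  (T ⋈[g=d] S) → 2
  σ[g<8]((T ⋈[g=d] S)) → 1
  σ[d<=6](σ[g<8]((T ⋈[g=d] S))) → 1

== RESULT ==
g | v | z | w | d | a
2 | r | t | p | 2 | 6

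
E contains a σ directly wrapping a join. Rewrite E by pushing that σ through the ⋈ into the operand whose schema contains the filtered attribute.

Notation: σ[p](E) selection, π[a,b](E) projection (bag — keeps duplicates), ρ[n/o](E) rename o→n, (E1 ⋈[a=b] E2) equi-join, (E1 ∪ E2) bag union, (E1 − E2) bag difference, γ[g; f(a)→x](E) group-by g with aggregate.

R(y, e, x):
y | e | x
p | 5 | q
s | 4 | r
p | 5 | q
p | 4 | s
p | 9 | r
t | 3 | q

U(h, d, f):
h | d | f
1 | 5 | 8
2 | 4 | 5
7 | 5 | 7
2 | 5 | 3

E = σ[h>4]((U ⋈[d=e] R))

σ filters on h, owned by the left side.
E' = (σ[h>4](U) ⋈[d=e] R)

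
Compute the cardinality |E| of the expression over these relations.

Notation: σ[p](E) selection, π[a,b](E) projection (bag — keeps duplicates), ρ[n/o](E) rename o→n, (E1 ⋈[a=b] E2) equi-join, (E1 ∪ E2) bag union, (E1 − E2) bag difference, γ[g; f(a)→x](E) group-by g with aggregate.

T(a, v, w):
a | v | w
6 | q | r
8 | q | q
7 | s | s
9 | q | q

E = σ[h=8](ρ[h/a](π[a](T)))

Stepwise |·|:
  T → 4
  π[a](T) → 4
  ρ[h/a](π[a](T)) → 4
  σ[h=8](ρ[h/a](π[a](T))) → 1

|E| = 1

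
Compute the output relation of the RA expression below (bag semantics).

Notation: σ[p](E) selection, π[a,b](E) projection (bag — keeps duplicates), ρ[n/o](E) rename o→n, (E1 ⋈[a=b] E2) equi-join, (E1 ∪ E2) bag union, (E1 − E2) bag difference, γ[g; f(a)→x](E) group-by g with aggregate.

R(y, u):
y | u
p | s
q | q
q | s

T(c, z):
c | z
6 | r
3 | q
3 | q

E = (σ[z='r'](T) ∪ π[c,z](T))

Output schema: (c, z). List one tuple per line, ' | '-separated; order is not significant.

Row counts bottom-up:
  T → 3
  σ[z='r'](T) → 1
  T → 3
  π[c,z](T) → 3
  (σ[z='r'](T) ∪ π[c,z](T)) → 4

== RESULT ==
c | z
3 | q
3 | q
6 | r
6 | r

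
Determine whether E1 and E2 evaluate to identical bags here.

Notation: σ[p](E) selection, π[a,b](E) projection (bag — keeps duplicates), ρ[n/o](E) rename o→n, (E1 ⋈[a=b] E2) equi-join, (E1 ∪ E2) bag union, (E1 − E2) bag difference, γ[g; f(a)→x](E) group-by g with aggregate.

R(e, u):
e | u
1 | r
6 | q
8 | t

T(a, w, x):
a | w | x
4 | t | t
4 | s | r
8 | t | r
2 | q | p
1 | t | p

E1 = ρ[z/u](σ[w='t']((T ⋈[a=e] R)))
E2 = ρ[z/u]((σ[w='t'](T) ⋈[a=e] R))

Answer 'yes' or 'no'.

E1 per-node cardinality:
  T → 5
  R → 3
  (T ⋈[a=e] R) → 2
  σ[w='t']((T ⋈[a=e] R)) → 2
  ρ[z/u](σ[w='t']((T ⋈[a=e] R))) → 2
E2 per-node cardinality:
  T → 5
  σ[w='t'](T) → 3
  R → 3
  (σ[w='t'](T) ⋈[a=e] R) → 2
  ρ[z/u]((σ[w='t'](T) ⋈[a=e] R)) → 2

E1 and E2 produce the same multiset:
a | w | x | e | z
1 | t | p | 1 | r
8 | t | r | 8 | t

yes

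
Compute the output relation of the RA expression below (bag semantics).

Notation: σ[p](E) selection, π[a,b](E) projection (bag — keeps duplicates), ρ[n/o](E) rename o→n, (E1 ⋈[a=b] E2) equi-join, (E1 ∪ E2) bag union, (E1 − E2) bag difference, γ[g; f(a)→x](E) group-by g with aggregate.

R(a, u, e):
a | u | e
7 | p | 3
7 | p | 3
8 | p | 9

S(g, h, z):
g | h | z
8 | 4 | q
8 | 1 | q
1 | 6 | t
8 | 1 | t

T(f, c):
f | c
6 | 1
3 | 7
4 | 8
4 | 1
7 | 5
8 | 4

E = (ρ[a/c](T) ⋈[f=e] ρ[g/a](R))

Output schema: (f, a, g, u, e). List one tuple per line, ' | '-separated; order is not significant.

Stepwise |·|:
  T → 6
  ρ[a/c](T) → 6
  R → 3
  ρ[g/a](R) → 3
  (ρ[a/c](T) ⋈[f=e] ρ[g/a](R)) → 2

== RESULT ==
f | a | g | u | e
3 | 7 | 7 | p | 3
3 | 7 | 7 | p | 3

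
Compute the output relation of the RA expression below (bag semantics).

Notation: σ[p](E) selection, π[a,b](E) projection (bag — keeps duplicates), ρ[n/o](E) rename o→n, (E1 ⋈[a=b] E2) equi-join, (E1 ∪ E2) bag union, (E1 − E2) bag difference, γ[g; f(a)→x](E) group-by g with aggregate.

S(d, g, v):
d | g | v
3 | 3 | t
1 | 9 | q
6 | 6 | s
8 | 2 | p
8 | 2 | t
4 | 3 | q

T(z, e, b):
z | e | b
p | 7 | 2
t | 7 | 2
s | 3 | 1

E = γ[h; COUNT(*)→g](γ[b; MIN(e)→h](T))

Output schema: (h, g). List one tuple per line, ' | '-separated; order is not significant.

Per-node cardinality:
  T → 3
  γ[b; MIN(e)→h](T) → 2
  γ[h; COUNT(*)→g](γ[b; MIN(e)→h](T)) → 2

== RESULT ==
h | g
3 | 1
7 | 1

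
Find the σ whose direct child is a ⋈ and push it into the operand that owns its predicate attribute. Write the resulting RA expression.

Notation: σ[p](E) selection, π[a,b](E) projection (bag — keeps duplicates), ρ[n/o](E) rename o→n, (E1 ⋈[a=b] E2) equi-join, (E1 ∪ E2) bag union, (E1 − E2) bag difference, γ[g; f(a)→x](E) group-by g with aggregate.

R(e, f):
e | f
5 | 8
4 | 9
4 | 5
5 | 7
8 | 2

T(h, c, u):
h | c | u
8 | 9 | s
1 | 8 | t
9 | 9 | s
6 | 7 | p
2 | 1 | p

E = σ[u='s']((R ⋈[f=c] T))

σ filters on u, owned by the right side.
E' = (R ⋈[f=c] σ[u='s'](T))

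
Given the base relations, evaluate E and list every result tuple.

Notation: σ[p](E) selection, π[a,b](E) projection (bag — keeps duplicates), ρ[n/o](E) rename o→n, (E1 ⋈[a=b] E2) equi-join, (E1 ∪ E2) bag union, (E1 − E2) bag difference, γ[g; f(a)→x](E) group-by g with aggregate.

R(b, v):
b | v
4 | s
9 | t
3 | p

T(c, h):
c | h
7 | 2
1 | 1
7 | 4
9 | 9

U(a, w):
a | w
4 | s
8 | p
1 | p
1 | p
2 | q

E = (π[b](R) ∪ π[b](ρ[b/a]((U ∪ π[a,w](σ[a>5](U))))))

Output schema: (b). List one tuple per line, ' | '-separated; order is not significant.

Per-node cardinality:
  R → 3
  π[b](R) → 3
  U → 5
  U → 5
  σ[a>5](U) → 1
  π[a,w](σ[a>5](U)) → 1
  (U ∪ π[a,w](σ[a>5](U))) → 6
  ρ[b/a]((U ∪ π[a,w](σ[a>5](U)))) → 6
  π[b](ρ[b/a]((U ∪ π[a,w](σ[a>5](U))))) → 6
  (π[b](R) ∪ π[b](ρ[b/a]((U ∪ π[a,w](σ[a>5](U)))))) → 9

== RESULT ==
b
1
1
2
3
4
4
8
8
9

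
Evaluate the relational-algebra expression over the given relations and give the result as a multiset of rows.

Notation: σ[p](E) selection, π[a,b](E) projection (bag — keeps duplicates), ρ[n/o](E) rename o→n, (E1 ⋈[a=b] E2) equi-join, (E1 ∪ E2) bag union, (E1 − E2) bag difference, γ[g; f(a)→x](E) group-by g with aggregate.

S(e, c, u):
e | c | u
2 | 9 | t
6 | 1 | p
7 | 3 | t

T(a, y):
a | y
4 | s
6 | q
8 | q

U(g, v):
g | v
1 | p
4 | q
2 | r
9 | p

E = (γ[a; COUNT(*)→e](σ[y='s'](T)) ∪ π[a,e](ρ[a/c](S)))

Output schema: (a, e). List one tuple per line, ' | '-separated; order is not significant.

Stepwise |·|:
  T → 3
  σ[y='s'](T) → 1
  γ[a; COUNT(*)→e](σ[y='s'](T)) → 1
  S → 3
  ρ[a/c](S) → 3
  π[a,e](ρ[a/c](S)) → 3
  (γ[a; COUNT(*)→e](σ[y='s'](T)) ∪ π[a,e](ρ[a/c](S))) → 4

== RESULT ==
a | e
1 | 6
3 | 7
4 | 1
9 | 2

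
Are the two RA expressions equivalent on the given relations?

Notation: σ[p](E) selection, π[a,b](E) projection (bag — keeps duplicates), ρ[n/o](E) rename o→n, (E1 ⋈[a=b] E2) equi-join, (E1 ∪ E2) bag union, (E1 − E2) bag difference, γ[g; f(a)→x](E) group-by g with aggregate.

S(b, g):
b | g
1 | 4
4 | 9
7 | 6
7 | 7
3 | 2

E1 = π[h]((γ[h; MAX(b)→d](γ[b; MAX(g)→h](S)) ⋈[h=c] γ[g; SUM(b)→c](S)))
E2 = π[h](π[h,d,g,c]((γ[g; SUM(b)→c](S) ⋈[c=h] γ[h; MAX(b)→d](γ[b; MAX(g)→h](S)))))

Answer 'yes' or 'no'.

E1 per-node cardinality:
  S → 5
  γ[b; MAX(g)→h](S) → 4
  γ[h; MAX(b)→d](γ[b; MAX(g)→h](S)) → 4
  S → 5
  γ[g; SUM(b)→c](S) → 5
  (γ[h; MAX(b)→d](γ[b; MAX(g)→h](S)) ⋈[h=c] γ[g; SUM(b)→c](S)) → 3
  π[h]((γ[h; MAX(b)→d](γ[b; MAX(g)→h](S)) ⋈[h=c] γ[g; SUM(b)→c](S))) → 3
E2 per-node cardinality:
  S → 5
  γ[g; SUM(b)→c](S) → 5
  S → 5
  γ[b; MAX(g)→h](S) → 4
  γ[h; MAX(b)→d](γ[b; MAX(g)→h](S)) → 4
  (γ[g; SUM(b)→c](S) ⋈[c=h] γ[h; MAX(b)→d](γ[b; MAX(g)→h](S))) → 3
  π[h,d,g,c]((γ[g; SUM(b)→c](S) ⋈[c=h] γ[h; MAX(b)→d](γ[b; MAX(g)→h](S)))) → 3
  π[h](π[h,d,g,c]((γ[g; SUM(b)→c](S) ⋈[c=h] γ[h; MAX(b)→d](γ[b; MAX(g)→h](S))))) → 3

E1 and E2 produce the same multiset:
h
4
7
7

yes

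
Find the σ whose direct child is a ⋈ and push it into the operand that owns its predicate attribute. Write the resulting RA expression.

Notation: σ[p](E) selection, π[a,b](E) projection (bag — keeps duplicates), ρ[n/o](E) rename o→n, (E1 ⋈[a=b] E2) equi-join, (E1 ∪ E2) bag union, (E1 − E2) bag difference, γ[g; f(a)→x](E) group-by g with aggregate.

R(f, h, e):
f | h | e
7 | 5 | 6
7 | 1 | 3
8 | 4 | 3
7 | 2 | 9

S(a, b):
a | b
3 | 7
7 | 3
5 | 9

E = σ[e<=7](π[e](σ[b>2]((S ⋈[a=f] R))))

σ filters on b, owned by the left side.
E' = σ[e<=7](π[e]((σ[b>2](S) ⋈[a=f] R)))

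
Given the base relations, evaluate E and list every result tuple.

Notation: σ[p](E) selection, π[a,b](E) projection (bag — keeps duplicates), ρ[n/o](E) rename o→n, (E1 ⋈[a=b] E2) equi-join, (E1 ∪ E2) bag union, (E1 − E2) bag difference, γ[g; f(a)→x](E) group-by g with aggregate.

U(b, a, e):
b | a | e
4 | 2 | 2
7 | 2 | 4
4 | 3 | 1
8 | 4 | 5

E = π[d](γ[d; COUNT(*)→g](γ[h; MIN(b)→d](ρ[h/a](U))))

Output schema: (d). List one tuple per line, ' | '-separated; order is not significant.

Subexpression sizes:
  U → 4
  ρ[h/a](U) → 4
  γ[h; MIN(b)→d](ρ[h/a](U)) → 3
  γ[d; COUNT(*)→g](γ[h; MIN(b)→d](ρ[h/a](U))) → 2
  π[d](γ[d; COUNT(*)→g](γ[h; MIN(b)→d](ρ[h/a](U)))) → 2

== RESULT ==
d
4
8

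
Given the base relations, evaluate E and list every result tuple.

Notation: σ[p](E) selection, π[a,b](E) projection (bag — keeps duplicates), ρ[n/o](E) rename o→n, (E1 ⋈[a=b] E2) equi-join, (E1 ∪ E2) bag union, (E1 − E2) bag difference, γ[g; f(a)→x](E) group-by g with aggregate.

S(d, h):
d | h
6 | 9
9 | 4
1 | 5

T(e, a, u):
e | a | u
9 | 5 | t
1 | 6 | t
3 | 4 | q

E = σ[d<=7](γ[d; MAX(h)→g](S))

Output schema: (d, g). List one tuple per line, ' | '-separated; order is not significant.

Stepwise |·|:
  S → 3
  γ[d; MAX(h)→g](S) → 3
  σ[d<=7](γ[d; MAX(h)→g](S)) → 2

== RESULT ==
d | g
1 | 5
6 | 9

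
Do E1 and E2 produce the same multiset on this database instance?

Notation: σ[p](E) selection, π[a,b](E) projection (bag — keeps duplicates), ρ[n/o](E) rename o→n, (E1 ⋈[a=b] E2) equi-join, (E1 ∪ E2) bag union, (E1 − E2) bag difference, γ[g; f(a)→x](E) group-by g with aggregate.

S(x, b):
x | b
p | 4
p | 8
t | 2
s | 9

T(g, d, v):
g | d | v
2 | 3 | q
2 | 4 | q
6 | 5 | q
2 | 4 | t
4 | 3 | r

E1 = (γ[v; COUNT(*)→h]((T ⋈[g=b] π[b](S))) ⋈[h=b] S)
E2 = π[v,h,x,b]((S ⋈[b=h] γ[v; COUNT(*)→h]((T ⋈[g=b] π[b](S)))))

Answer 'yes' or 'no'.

E1 row counts bottom-up:
  T → 5
  S → 4
  π[b](S) → 4
  (T ⋈[g=b] π[b](S)) → 4
  γ[v; COUNT(*)→h]((T ⋈[g=b] π[b](S))) → 3
  S → 4
  (γ[v; COUNT(*)→h]((T ⋈[g=b] π[b](S))) ⋈[h=b] S) → 1
E2 row counts bottom-up:
  S → 4
  T → 5
  S → 4
  π[b](S) → 4
  (T ⋈[g=b] π[b](S)) → 4
  γ[v; COUNT(*)→h]((T ⋈[g=b] π[b](S))) → 3
  (S ⋈[b=h] γ[v; COUNT(*)→h]((T ⋈[g=b] π[b](S)))) → 1
  π[v,h,x,b]((S ⋈[b=h] γ[v; COUNT(*)→h]((T ⋈[g=b] π[b](S))))) → 1

E1 and E2 produce the same multiset:
v | h | x | b
q | 2 | t | 2

yes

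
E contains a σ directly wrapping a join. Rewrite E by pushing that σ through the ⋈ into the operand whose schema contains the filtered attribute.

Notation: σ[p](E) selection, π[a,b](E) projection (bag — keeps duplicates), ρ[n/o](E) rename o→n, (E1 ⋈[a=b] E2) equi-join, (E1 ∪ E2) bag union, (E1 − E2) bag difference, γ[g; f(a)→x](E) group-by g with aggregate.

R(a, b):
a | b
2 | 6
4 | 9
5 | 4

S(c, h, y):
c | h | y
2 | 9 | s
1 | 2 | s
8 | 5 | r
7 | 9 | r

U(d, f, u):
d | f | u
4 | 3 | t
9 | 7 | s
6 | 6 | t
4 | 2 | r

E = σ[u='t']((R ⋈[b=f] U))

σ filters on u, owned by the right side.
E' = (R ⋈[b=f] σ[u='t'](U))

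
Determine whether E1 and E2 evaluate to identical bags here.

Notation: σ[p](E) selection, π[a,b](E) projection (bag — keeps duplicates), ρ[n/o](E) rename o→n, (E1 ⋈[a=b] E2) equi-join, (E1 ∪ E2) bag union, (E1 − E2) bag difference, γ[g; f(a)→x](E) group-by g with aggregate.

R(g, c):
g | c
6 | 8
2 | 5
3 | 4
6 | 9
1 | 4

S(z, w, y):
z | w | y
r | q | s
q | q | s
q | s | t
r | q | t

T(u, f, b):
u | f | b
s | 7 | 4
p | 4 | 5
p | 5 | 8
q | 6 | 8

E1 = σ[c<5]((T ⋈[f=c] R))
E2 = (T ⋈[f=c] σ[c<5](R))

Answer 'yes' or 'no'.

E1 per-node cardinality:
  T → 4
  R → 5
  (T ⋈[f=c] R) → 3
  σ[c<5]((T ⋈[f=c] R)) → 2
E2 per-node cardinality:
  T → 4
  R → 5
  σ[c<5](R) → 2
  (T ⋈[f=c] σ[c<5](R)) → 2

E1 and E2 produce the same multiset:
u | f | b | g | c
p | 4 | 5 | 1 | 4
p | 4 | 5 | 3 | 4

yes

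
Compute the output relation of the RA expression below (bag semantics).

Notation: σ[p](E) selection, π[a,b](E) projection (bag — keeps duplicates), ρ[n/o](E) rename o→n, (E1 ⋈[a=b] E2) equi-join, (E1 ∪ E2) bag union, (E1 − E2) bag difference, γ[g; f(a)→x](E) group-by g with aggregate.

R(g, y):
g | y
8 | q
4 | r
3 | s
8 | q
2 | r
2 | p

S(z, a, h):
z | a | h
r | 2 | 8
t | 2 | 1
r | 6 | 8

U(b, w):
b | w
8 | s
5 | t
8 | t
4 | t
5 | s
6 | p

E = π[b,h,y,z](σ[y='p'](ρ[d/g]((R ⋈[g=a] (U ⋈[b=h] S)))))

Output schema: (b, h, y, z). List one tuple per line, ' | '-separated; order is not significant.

Per-node cardinality:
  R → 6
  U → 6
  S → 3
  (U ⋈[b=h] S) → 4
  (R ⋈[g=a] (U ⋈[b=h] S)) → 4
  ρ[d/g]((R ⋈[g=a] (U ⋈[b=h] S))) → 4
  σ[y='p'](ρ[d/g]((R ⋈[g=a] (U ⋈[b=h] S)))) → 2
  π[b,h,y,z](σ[y='p'](ρ[d/g]((R ⋈[g=a] (U ⋈[b=h] S))))) → 2

== RESULT ==
b | h | y | z
8 | 8 | p | r
8 | 8 | p | r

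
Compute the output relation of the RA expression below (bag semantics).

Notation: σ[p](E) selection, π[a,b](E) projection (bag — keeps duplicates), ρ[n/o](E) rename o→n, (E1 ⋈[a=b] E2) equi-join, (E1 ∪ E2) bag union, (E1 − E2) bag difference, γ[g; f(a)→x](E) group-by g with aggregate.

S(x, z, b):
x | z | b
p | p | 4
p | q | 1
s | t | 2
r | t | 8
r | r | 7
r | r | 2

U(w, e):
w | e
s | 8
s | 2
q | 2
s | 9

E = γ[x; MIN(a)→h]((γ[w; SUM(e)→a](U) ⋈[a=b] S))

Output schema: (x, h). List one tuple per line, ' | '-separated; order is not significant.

Row counts bottom-up:
  U → 4
  γ[w; SUM(e)→a](U) → 2
  S → 6
  (γ[w; SUM(e)→a](U) ⋈[a=b] S) → 2
  γ[x; MIN(a)→h]((γ[w; SUM(e)→a](U) ⋈[a=b] S)) → 2

== RESULT ==
x | h
r | 2
s | 2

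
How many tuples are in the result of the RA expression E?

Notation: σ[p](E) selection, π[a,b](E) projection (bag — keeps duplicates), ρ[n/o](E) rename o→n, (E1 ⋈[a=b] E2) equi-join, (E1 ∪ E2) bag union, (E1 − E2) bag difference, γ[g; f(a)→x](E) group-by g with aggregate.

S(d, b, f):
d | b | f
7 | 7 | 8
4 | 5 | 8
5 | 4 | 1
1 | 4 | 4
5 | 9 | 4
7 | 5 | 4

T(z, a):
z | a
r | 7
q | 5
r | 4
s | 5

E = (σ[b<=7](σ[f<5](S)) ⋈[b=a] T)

Per-node cardinality:
  S → 6
  σ[f<5](S) → 4
  σ[b<=7](σ[f<5](S)) → 3
  T → 4
  (σ[b<=7](σ[f<5](S)) ⋈[b=a] T) → 4

|E| = 4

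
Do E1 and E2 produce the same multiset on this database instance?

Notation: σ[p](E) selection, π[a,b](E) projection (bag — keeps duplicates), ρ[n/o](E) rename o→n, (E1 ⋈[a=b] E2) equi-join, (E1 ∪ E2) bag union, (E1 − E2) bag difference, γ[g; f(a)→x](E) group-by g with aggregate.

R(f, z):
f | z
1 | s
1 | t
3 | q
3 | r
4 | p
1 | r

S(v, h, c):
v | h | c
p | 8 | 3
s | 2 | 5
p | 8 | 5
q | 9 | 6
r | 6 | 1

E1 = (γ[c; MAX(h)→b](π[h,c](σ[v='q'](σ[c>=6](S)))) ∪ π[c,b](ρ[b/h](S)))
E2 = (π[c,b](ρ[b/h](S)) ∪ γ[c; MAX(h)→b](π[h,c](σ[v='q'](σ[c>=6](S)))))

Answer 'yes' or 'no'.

E1 subexpression sizes:
  S → 5
  σ[c>=6](S) → 1
  σ[v='q'](σ[c>=6](S)) → 1
  π[h,c](σ[v='q'](σ[c>=6](S))) → 1
  γ[c; MAX(h)→b](π[h,c](σ[v='q'](σ[c>=6](S)))) → 1
  S → 5
  ρ[b/h](S) → 5
  π[c,b](ρ[b/h](S)) → 5
  (γ[c; MAX(h)→b](π[h,c](σ[v='q'](σ[c>=6](S)))) ∪ π[c,b](ρ[b/h](S))) → 6
E2 subexpression sizes:
  S → 5
  ρ[b/h](S) → 5
  π[c,b](ρ[b/h](S)) → 5
  S → 5
  σ[c>=6](S) → 1
  σ[v='q'](σ[c>=6](S)) → 1
  π[h,c](σ[v='q'](σ[c>=6](S))) → 1
  γ[c; MAX(h)→b](π[h,c](σ[v='q'](σ[c>=6](S)))) → 1
  (π[c,b](ρ[b/h](S)) ∪ γ[c; MAX(h)→b](π[h,c](σ[v='q'](σ[c>=6](S))))) → 6

E1 and E2 produce the same multiset:
c | b
1 | 6
3 | 8
5 | 2
5 | 8
6 | 9
6 | 9

yes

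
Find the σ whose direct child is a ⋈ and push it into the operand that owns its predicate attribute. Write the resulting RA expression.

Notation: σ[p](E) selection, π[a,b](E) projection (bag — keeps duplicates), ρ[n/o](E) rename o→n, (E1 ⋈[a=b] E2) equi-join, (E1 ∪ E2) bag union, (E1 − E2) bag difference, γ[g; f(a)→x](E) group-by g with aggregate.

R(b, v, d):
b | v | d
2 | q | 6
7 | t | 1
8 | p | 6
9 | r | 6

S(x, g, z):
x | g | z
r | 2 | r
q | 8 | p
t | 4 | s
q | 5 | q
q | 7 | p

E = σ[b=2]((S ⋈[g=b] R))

σ filters on b, owned by the right side.
E' = (S ⋈[g=b] σ[b=2](R))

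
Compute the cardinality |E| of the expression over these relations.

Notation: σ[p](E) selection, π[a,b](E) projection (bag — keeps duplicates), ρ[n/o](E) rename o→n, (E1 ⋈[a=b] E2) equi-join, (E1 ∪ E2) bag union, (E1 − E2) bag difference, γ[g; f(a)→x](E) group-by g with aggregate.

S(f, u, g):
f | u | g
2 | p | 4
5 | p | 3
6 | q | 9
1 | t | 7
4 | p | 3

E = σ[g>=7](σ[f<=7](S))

Row counts bottom-up:
  S → 5
  σ[f<=7](S) → 5
  σ[g>=7](σ[f<=7](S)) → 2

|E| = 2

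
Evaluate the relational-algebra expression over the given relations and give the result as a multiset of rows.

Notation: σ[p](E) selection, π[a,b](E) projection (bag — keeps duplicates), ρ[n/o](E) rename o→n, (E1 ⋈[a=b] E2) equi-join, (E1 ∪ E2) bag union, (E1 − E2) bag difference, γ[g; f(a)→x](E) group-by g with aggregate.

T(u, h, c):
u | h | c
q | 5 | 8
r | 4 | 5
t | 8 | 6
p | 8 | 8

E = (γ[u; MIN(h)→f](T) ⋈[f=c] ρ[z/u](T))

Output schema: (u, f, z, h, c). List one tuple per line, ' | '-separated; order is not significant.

Stepwise |·|:
  T → 4
  γ[u; MIN(h)→f](T) → 4
  T → 4
  ρ[z/u](T) → 4
  (γ[u; MIN(h)→f](T) ⋈[f=c] ρ[z/u](T)) → 5

== RESULT ==
u | f | z | h | c
p | 8 | p | 8 | 8
p | 8 | q | 5 | 8
q | 5 | r | 4 | 5
t | 8 | p | 8 | 8
t | 8 | q | 5 | 8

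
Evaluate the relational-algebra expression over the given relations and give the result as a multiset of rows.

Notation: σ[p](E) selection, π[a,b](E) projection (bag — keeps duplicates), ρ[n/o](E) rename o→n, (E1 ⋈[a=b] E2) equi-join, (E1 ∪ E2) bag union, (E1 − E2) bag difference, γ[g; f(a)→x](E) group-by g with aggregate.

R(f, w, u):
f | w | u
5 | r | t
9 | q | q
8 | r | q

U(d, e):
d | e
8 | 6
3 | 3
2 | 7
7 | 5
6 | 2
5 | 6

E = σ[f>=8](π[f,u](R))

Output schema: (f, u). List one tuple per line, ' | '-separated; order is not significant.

Row counts bottom-up:
  R → 3
  π[f,u](R) → 3
  σ[f>=8](π[f,u](R)) → 2

== RESULT ==
f | u
8 | q
9 | q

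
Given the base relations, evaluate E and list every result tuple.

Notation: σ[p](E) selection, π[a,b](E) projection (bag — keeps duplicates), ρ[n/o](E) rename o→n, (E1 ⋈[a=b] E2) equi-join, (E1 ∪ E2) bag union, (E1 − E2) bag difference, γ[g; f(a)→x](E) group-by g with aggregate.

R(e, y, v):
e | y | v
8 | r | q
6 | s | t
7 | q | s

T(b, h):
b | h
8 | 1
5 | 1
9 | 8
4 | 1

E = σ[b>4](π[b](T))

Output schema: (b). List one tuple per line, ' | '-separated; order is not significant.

Stepwise |·|:
  T → 4
  π[b](T) → 4
  σ[b>4](π[b](T)) → 3

== RESULT ==
b
5
8
9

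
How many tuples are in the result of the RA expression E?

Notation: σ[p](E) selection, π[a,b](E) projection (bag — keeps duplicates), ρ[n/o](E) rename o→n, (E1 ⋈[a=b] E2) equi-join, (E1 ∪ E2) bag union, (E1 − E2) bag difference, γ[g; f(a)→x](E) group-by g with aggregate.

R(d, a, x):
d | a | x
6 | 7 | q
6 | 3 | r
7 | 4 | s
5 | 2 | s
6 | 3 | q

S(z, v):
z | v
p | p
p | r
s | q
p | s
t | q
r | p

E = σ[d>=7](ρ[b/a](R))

Per-node cardinality:
  R → 5
  ρ[b/a](R) → 5
  σ[d>=7](ρ[b/a](R)) → 1

|E| = 1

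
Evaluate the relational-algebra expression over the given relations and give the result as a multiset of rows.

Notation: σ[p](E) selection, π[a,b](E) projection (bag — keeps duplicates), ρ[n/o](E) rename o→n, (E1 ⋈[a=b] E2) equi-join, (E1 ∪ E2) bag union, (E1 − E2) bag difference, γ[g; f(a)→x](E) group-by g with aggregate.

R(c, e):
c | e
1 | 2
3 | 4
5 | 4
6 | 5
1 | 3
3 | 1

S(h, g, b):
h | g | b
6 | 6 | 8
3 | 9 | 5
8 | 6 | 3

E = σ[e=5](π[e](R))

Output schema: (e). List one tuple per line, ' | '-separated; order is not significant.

Per-node cardinality:
  R → 6
  π[e](R) → 6
  σ[e=5](π[e](R)) → 1

== RESULT ==
e
5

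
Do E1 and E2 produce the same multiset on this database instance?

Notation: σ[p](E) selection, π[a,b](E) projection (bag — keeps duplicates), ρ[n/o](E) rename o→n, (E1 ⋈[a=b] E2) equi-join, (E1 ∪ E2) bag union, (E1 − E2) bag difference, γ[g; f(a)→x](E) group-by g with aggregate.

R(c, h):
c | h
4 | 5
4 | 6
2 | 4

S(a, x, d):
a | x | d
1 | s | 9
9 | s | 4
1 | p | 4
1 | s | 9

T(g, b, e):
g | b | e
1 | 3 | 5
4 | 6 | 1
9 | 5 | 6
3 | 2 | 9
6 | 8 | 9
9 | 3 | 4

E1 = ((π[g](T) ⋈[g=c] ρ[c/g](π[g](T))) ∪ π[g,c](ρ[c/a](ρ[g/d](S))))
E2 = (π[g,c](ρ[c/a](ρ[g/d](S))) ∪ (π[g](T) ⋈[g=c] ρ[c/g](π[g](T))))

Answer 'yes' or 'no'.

E1 subexpression sizes:
  T → 6
  π[g](T) → 6
  T → 6
  π[g](T) → 6
  ρ[c/g](π[g](T)) → 6
  (π[g](T) ⋈[g=c] ρ[c/g](π[g](T))) → 8
  S → 4
  ρ[g/d](S) → 4
  ρ[c/a](ρ[g/d](S)) → 4
  π[g,c](ρ[c/a](ρ[g/d](S))) → 4
  ((π[g](T) ⋈[g=c] ρ[c/g](π[g](T))) ∪ π[g,c](ρ[c/a](ρ[g/d](S)))) → 12
E2 subexpression sizes:
  S → 4
  ρ[g/d](S) → 4
  ρ[c/a](ρ[g/d](S)) → 4
  π[g,c](ρ[c/a](ρ[g/d](S))) → 4
  T → 6
  π[g](T) → 6
  T → 6
  π[g](T) → 6
  ρ[c/g](π[g](T)) → 6
  (π[g](T) ⋈[g=c] ρ[c/g](π[g](T))) → 8
  (π[g,c](ρ[c/a](ρ[g/d](S))) ∪ (π[g](T) ⋈[g=c] ρ[c/g](π[g](T)))) → 12

E1 and E2 produce the same multiset:
g | c
1 | 1
3 | 3
4 | 1
4 | 4
4 | 9
6 | 6
9 | 1
9 | 1
9 | 9
9 | 9
9 | 9
9 | 9

yes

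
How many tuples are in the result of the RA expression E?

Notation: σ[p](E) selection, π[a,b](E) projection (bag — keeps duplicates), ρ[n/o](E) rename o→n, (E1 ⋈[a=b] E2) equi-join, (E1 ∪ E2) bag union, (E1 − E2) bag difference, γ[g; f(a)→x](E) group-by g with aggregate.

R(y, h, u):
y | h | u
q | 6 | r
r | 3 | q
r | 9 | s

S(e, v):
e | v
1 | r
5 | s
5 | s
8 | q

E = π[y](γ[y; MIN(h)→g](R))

Subexpression sizes:
  R → 3
  γ[y; MIN(h)→g](R) → 2
  π[y](γ[y; MIN(h)→g](R)) → 2

|E| = 2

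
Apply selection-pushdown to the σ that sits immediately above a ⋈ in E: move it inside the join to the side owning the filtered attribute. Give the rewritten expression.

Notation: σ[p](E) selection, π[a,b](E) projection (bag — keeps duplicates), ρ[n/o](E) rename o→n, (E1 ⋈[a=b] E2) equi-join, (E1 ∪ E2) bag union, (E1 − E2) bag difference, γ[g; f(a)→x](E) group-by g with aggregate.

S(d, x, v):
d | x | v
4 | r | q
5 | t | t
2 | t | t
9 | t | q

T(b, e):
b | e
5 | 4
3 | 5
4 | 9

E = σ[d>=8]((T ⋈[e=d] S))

σ filters on d, owned by the right side.
E' = (T ⋈[e=d] σ[d>=8](S))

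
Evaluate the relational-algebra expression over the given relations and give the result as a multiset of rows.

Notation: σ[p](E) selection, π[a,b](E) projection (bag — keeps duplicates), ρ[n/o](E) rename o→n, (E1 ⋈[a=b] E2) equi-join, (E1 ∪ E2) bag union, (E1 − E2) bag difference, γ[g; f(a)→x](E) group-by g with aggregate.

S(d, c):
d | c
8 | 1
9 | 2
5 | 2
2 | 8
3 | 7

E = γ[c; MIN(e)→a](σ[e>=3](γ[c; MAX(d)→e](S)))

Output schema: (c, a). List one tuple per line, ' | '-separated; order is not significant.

Row counts bottom-up:
  S → 5
  γ[c; MAX(d)→e](S) → 4
  σ[e>=3](γ[c; MAX(d)→e](S)) → 3
  γ[c; MIN(e)→a](σ[e>=3](γ[c; MAX(d)→e](S))) → 3

== RESULT ==
c | a
1 | 8
2 | 9
7 | 3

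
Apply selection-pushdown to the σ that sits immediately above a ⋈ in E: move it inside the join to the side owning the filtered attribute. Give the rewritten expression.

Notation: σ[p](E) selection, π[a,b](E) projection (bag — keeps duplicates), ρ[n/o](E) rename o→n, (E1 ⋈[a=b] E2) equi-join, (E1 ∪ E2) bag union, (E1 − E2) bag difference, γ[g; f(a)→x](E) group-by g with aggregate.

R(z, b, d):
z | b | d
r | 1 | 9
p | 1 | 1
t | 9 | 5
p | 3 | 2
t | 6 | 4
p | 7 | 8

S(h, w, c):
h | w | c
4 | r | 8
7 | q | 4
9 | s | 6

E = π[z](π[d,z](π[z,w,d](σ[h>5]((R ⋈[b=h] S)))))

σ filters on h, owned by the right side.
E' = π[z](π[d,z](π[z,w,d]((R ⋈[b=h] σ[h>5](S)))))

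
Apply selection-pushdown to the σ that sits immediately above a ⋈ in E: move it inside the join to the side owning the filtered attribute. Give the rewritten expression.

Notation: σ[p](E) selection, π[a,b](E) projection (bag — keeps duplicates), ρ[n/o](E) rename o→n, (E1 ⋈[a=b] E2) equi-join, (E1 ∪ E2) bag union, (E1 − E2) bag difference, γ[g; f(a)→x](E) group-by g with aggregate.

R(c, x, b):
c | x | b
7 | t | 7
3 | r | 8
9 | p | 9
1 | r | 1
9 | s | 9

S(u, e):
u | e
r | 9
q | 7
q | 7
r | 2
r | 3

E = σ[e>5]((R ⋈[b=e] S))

σ filters on e, owned by the right side.
E' = (R ⋈[b=e] σ[e>5](S))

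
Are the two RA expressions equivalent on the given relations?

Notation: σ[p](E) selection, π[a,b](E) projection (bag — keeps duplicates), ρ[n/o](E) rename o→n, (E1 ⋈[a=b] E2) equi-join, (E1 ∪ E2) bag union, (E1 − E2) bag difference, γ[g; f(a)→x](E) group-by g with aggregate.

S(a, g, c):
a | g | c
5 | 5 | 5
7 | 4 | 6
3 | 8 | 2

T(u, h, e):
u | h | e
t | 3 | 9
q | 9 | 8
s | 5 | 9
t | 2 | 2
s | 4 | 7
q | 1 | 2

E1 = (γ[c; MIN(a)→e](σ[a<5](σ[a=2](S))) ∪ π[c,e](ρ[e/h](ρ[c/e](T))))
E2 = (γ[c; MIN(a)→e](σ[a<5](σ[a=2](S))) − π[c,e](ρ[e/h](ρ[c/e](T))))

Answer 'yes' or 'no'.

E1 subexpression sizes:
  S → 3
  σ[a=2](S) → 0
  σ[a<5](σ[a=2](S)) → 0
  γ[c; MIN(a)→e](σ[a<5](σ[a=2](S))) → 0
  T → 6
  ρ[c/e](T) → 6
  ρ[e/h](ρ[c/e](T)) → 6
  π[c,e](ρ[e/h](ρ[c/e](T))) → 6
  (γ[c; MIN(a)→e](σ[a<5](σ[a=2](S))) ∪ π[c,e](ρ[e/h](ρ[c/e](T)))) → 6
E2 subexpression sizes:
  S → 3
  σ[a=2](S) → 0
  σ[a<5](σ[a=2](S)) → 0
  γ[c; MIN(a)→e](σ[a<5](σ[a=2](S))) → 0
  T → 6
  ρ[c/e](T) → 6
  ρ[e/h](ρ[c/e](T)) → 6
  π[c,e](ρ[e/h](ρ[c/e](T))) → 6
  (γ[c; MIN(a)→e](σ[a<5](σ[a=2](S))) − π[c,e](ρ[e/h](ρ[c/e](T)))) → 0

E1 result:
c | e
2 | 1
2 | 2
7 | 4
8 | 9
9 | 3
9 | 5
E2 result:
c | e
(0 rows)
Witness: (7, 4) appears 1× in E1 but 0× in E2.

no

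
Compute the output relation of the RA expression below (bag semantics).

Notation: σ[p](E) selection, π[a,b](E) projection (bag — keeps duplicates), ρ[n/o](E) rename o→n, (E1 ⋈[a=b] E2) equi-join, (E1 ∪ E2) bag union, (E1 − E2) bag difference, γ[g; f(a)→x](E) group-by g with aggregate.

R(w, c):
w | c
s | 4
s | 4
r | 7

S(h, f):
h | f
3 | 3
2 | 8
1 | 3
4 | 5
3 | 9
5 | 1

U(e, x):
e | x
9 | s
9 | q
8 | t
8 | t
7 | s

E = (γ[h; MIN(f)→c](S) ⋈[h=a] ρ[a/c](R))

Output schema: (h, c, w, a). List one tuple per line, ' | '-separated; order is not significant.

Stepwise |·|:
  S → 6
  γ[h; MIN(f)→c](S) → 5
  R → 3
  ρ[a/c](R) → 3
  (γ[h; MIN(f)→c](S) ⋈[h=a] ρ[a/c](R)) → 2

== RESULT ==
h | c | w | a
4 | 5 | s | 4
4 | 5 | s | 4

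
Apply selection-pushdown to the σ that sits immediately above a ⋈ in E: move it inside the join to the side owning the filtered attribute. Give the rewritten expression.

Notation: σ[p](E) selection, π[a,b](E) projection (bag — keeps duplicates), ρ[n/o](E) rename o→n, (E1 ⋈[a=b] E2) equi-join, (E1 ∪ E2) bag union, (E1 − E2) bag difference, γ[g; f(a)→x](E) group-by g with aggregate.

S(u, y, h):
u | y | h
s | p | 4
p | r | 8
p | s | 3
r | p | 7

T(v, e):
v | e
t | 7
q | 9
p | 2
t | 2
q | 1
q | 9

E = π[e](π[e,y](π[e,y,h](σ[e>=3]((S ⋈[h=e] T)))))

σ filters on e, owned by the right side.
E' = π[e](π[e,y](π[e,y,h]((S ⋈[h=e] σ[e>=3](T)))))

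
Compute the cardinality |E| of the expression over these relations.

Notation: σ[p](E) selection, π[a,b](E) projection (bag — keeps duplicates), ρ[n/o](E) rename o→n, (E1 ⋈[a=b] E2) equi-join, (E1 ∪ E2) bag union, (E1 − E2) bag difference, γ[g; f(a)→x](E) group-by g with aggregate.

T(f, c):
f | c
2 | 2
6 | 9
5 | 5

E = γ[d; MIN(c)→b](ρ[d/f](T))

Subexpression sizes:
  T → 3
  ρ[d/f](T) → 3
  γ[d; MIN(c)→b](ρ[d/f](T)) → 3

|E| = 3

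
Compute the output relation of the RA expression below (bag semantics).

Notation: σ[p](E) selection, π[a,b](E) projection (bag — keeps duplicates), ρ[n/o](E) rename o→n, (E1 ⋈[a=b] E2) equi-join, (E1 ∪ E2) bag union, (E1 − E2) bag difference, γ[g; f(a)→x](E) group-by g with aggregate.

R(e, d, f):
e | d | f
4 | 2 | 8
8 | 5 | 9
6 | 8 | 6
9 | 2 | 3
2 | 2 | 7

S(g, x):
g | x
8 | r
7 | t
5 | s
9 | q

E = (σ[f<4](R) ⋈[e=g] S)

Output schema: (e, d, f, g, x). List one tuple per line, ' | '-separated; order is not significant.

Row counts bottom-up:
  R → 5
  σ[f<4](R) → 1
  S → 4
  (σ[f<4](R) ⋈[e=g] S) → 1

== RESULT ==
e | d | f | g | x
9 | 2 | 3 | 9 | q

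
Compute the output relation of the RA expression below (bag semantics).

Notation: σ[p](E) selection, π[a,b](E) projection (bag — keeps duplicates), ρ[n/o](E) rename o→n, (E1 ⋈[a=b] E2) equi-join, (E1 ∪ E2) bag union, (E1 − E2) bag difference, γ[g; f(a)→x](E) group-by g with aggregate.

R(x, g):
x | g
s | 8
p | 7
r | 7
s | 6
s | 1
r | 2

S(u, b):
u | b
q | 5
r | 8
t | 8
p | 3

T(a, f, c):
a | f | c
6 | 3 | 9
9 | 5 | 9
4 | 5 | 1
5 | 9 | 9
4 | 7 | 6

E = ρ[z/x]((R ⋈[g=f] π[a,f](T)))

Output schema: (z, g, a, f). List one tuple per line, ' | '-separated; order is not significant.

Stepwise |·|:
  R → 6
  T → 5
  π[a,f](T) → 5
  (R ⋈[g=f] π[a,f](T)) → 2
  ρ[z/x]((R ⋈[g=f] π[a,f](T))) → 2

== RESULT ==
z | g | a | f
p | 7 | 4 | 7
r | 7 | 4 | 7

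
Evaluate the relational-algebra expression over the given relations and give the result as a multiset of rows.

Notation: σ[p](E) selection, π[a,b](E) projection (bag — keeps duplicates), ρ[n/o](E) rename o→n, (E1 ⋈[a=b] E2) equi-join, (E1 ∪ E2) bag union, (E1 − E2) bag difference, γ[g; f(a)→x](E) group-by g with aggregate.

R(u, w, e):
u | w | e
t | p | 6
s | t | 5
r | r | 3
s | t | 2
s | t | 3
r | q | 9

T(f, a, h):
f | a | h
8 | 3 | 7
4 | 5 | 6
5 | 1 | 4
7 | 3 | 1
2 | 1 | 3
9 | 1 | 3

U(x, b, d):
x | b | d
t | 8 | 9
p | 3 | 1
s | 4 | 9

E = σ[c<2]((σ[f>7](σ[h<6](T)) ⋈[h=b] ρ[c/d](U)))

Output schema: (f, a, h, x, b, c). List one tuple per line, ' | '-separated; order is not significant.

Subexpression sizes:
  T → 6
  σ[h<6](T) → 4
  σ[f>7](σ[h<6](T)) → 1
  U → 3
  ρ[c/d](U) → 3
  (σ[f>7](σ[h<6](T)) ⋈[h=b] ρ[c/d](U)) → 1
  σ[c<2]((σ[f>7](σ[h<6](T)) ⋈[h=b] ρ[c/d](U))) → 1

== RESULT ==
f | a | h | x | b | c
9 | 1 | 3 | p | 3 | 1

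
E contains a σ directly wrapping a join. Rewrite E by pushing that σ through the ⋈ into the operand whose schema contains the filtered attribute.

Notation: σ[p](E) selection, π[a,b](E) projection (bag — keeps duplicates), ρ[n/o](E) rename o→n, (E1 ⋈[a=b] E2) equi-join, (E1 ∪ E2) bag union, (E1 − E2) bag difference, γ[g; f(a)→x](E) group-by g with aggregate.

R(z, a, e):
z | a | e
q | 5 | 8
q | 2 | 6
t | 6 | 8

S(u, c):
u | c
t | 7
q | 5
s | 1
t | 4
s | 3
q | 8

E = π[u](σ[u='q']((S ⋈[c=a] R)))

σ filters on u, owned by the left side.
E' = π[u]((σ[u='q'](S) ⋈[c=a] R))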